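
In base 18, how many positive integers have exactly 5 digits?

In base 18, the leading digit has 17 choices (1..17); each of the remaining 4 digits has 18 choices.
Total: 17 x 18^4.

Final answer: 1784592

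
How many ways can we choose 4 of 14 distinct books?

C(14,4) = 14!/(4! x (14-4)!).

Final answer: C(14,4) = 1001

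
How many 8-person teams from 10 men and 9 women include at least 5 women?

Sum over valid woman counts:
C(9,5)C(10,3) = 15120
C(9,6)C(10,2) = 3780
C(9,7)C(10,1) = 360
C(9,8)C(10,0) = 9
Total: 15120 + 3780 + 360 + 9.

Final answer: 19269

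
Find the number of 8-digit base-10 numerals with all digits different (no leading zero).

First digit: 9 (nonzero). Second: 9 (not first). Third: 8, etc.
Total: 9 x 9 x 8 x 7 x 6 x 5 x 4 x 3.

Final answer: 1632960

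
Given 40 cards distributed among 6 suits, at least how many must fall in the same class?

By pigeonhole with 40 objects and 6 categories: ceiling(40/6).

Final answer: 7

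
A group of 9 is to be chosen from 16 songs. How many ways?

C(16,9) = 16!/(9! x 7!).

Final answer: \binom{16}{9} = 11440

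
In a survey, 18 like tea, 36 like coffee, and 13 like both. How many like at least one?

|A union B| = |A| + |B| - |A intersect B| = 18 + 36 - 13.

Final answer: 41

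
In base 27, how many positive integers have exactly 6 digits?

These are the integers in [27^5, 27^6), so the count is 27^6 - 27^5 = 26 x 27^5.

Final answer: 373071582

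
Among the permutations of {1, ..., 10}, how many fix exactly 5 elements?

Choose which 5 elements are fixed: C(10,5) = 252.
Derange the remaining 5 using D(j) = (j-1)(D(j-1) + D(j-2)), D(0)=1, D(1)=0: D(2)=1, D(3)=2, D(4)=9, D(5)=44.
Total: 252 x 44.

Final answer: C(10,5) D(5) = 11088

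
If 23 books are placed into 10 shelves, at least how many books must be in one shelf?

By the pigeonhole principle: ceiling(23/10).

Final answer: 3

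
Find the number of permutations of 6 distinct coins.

The number of ways to arrange 6 distinct objects is 6!.

Final answer: 6! = 720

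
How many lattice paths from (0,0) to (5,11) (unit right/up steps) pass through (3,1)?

Paths (0,0)->(3,1): C(4,1) = 4.
Paths (3,1)->(5,11): C(12,10) = 66.
By multiplication principle: 4 x 66.

Final answer: 264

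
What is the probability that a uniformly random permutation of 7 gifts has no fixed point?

Use the recurrence D(n) = (n-1)(D(n-1) + D(n-2)) with D(0)=1, D(1)=0.
Building up: D(2)=1, D(3)=2, D(4)=9, D(5)=44, D(6)=265, D(7)=1854.
Total arrangements: 7! = 5040.
Probability = D(7)/7! = 103/280.

Final answer: D(7)/7! = 1854/5040 = 0.367857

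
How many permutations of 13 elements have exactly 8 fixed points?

Choose which 8 elements are fixed: C(13,8) = 1287.
Derange the remaining 5 using D(j) = (j-1)(D(j-1) + D(j-2)), D(0)=1, D(1)=0: D(2)=1, D(3)=2, D(4)=9, D(5)=44.
Total: 1287 x 44.

Final answer: C(13,8) D(5) = 56628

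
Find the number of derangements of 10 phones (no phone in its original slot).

D(n) = (n-1)(D(n-1) + D(n-2)), D(0)=1, D(1)=0.
D(2) = 1 x (0 + 1) = 1
D(3) = 2 x (1 + 0) = 2
D(4) = 3 x (2 + 1) = 9
D(5) = 4 x (9 + 2) = 44
D(6) = 5 x (44 + 9) = 265
D(7) = 6 x (265 + 44) = 1854
D(8) = 7 x (1854 + 265) = 14833
D(9) = 8 x (14833 + 1854) = 133496
D(10) = 9 x (D(9) + D(8)) = 9 x (133496 + 14833)

Final answer: D(10) = 1334961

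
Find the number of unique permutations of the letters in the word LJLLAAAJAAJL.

Letters (A:5, J:3, L:4). Total letters: 12.
Permutations = 12!/(5! x 4! x 3!).

Final answer: 27720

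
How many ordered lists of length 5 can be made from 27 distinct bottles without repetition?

P(27,5) = 27!/(27-5)! = 27!/22!.

Final answer: P(27,5) = 9687600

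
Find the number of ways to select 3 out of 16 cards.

C(16,3) = 16!/(3! x 13!).

Final answer: \binom{16}{3} = 560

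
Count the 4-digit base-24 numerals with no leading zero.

These are the integers in [24^3, 24^4), so the count is 24^4 - 24^3 = 23 x 24^3.

Final answer: 317952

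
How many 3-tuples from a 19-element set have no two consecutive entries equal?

First character: 19 choices. Each subsequent: 18 choices (must differ from the previous one).
Total: 19 x 18^2.

Final answer: 19 x 18^{2} = 6156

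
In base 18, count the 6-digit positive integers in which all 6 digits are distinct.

The leading digit has 17 choices (anything but zero); the next has 17 (anything but the first), then 16, and so on, one fewer each time.
Total: 17 x 17 x 16 x 15 x 14 x 13.

Final answer: 12623520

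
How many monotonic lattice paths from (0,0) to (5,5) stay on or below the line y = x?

Total monotonic paths to (5,5): C(10,5) = 252.
A path is bad iff it touches y = x + 1; reflecting its initial segment maps bad paths bijectively onto all paths to (4,6), of which there are C(10,6) = 210.
Valid Dyck paths: 252 - 210.
(This is the Catalan number C_{5}.)

Final answer: C_{5} = 42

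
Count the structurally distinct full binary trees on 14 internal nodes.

This is a standard Catalan-number count: the answer is C_n. Here n = 14.
C_n = (2n)!/(n!(n+1)!), so C_{14} = 28!/(14! x 15!) = C(28,14)/15 = 40116600/15.

Final answer: C_{14} = 2674440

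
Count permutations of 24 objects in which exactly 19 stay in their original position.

Choose which 19 elements are fixed: C(24,19) = 42504.
Derange the remaining 5 using D(j) = (j-1)(D(j-1) + D(j-2)), D(0)=1, D(1)=0: D(2)=1, D(3)=2, D(4)=9, D(5)=44.
Total: 42504 x 44.

Final answer: C(24,19) D(5) = 1870176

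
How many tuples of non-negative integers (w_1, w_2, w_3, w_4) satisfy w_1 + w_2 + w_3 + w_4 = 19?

Stars and bars with 19 stars and 3 bars:
C(19+4-1, 4-1) = C(22,3).

Final answer: C(22,3) = 1540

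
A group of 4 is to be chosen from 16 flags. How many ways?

C(16,4) = 16!/(4! x (16-4)!).

Final answer: C(16,4) = 1820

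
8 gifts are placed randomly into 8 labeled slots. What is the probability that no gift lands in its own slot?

Derangements satisfy D(n) = (n-1)(D(n-1) + D(n-2)), starting from D(0)=1, D(1)=0.
Building up: D(2)=1, D(3)=2, D(4)=9, D(5)=44, D(6)=265, D(7)=1854, D(8)=14833.
Total arrangements: 8! = 40320.
Probability = D(8)/8! = 2119/5760.

Final answer: D(8)/8! = 14833/40320 = 0.367882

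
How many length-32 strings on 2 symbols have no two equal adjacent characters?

First character: 2 choices. Each subsequent: 1 choices (must differ from the previous one).
Total: 2 x 1^31.

Final answer: 2 x 1^{31} = 2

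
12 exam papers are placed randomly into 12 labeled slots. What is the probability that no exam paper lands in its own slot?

Derangements satisfy D(n) = (n-1)(D(n-1) + D(n-2)), starting from D(0)=1, D(1)=0.
Building up: D(2)=1, D(3)=2, D(4)=9, D(5)=44, D(6)=265, D(7)=1854, D(8)=14833, D(9)=133496, D(10)=1334961, D(11)=14684570, D(12)=176214841.
Total arrangements: 12! = 479001600.
Probability = D(12)/12! = 16019531/43545600.

Final answer: D(12)/12! = 176214841/479001600 = 0.367879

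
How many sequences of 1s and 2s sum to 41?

Let f(n) count the ways. The last step is size 1 or 2, so f(n) = f(n-1) + f(n-2) with f(1)=1, f(2)=2.
Iterating the recurrence: f(1)=1, f(2)=2, f(3)=3, f(4)=5, f(5)=8, f(6)=13, f(7)=21, f(8)=34, f(9)=55, f(10)=89, f(11)=144, f(12)=233, f(13)=377, f(14)=610, f(15)=987, f(16)=1597, f(17)=2584, f(18)=4181, f(19)=6765, f(20)=10946, f(21)=17711, f(22)=28657, f(23)=46368, f(24)=75025, f(25)=121393, f(26)=196418, f(27)=317811, f(28)=514229, f(29)=832040, f(30)=1346269, f(31)=2178309, f(32)=3524578, f(33)=5702887, f(34)=9227465, f(35)=14930352, f(36)=24157817, f(37)=39088169, f(38)=63245986, f(39)=102334155, f(40)=165580141, f(41)=267914296.

Final answer: 267914296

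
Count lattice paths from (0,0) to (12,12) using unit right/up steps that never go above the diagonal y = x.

Total monotonic paths to (12,12): C(24,12) = 2704156.
A path is bad iff it touches y = x + 1; reflecting its initial segment maps bad paths bijectively onto all paths to (11,13), of which there are C(24,13) = 2496144.
Valid Dyck paths: 2704156 - 2496144.
(These counts are the Catalan numbers.)

Final answer: C_{12} = 208012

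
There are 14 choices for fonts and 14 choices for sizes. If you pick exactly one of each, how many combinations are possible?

By the multiplication principle: 14 x 14.

Final answer: 196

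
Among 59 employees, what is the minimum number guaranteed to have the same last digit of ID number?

There are 10 possible values for last digit of ID number. With 59 employees and 10 categories, by pigeonhole: ceiling(59/10).

Final answer: 6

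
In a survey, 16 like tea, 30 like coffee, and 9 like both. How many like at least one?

|A union B| = |A| + |B| - |A intersect B| = 16 + 30 - 9.

Final answer: 37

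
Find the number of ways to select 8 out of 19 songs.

C(19,8) = 19!/(8! x (19-8)!).

Final answer: C(19,8) = 75582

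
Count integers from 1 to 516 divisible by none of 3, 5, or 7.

|div by 3|=172, |div by 5|=103, |div by 7|=73.
|div by 3&5|=34, |div by 3&7|=24, |div by 5&7|=14, |div by all|=4.
By inclusion-exclusion, divisible by at least one: 172+103+73-34-24-14+4 = 280.
Not divisible by any: 516 - 280.

Final answer: 236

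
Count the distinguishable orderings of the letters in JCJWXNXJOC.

Letters (C:2, J:3, N:1, O:1, W:1, X:2). Total letters: 10.
Permutations = 10!/(3! x 2! x 2!).

Final answer: 151200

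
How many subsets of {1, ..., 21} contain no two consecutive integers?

Let a(n) count such subsets of {1, ..., n}. Either n is excluded (a(n-1) ways) or n is included, forcing n-1 out (a(n-2) ways), so a(n) = a(n-1) + a(n-2) with a(1)=2, a(2)=3.
Computing successive values: a(1)=2, a(2)=3, a(3)=5, a(4)=8, a(5)=13, a(6)=21, a(7)=34, a(8)=55, a(9)=89, a(10)=144, a(11)=233, a(12)=377, a(13)=610, a(14)=987, a(15)=1597, a(16)=2584, a(17)=4181, a(18)=6765, a(19)=10946, a(20)=17711, a(21)=28657.

Final answer: 28657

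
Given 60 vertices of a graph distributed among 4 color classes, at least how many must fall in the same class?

By pigeonhole with 60 objects and 4 categories: ceiling(60/4).

Final answer: 15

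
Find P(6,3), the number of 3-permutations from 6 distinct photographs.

P(6,3) = 6!/(6-3)! = 6!/3!.

Final answer: P(6,3) = 120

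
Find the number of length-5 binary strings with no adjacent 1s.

Let a(n) count valid strings. If the last bit is 0 the prefix is any valid string of length n-1; if it is 1 the string must end in 01 with a valid prefix of length n-2. So a(n) = a(n-1) + a(n-2), a(1)=2, a(2)=3.
Iterating the recurrence: a(1)=2, a(2)=3, a(3)=5, a(4)=8, a(5)=13.

Final answer: 13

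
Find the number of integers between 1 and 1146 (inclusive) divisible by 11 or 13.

Multiples of 11: 104. Multiples of 13: 88. Of both (lcm=143): 8.
By inclusion-exclusion: 104 + 88 - 8.

Final answer: 184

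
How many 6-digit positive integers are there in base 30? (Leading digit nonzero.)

In base 30, the leading digit has 29 choices (1..29); each of the remaining 5 digits has 30 choices.
Total: 29 x 30^5.

Final answer: 704700000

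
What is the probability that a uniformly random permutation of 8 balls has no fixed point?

Derangements satisfy D(n) = (n-1)(D(n-1) + D(n-2)), starting from D(0)=1, D(1)=0.
Building up: D(2)=1, D(3)=2, D(4)=9, D(5)=44, D(6)=265, D(7)=1854, D(8)=14833.
Total arrangements: 8! = 40320.
Probability = D(8)/8! = 2119/5760.

Final answer: D(8)/8! = 14833/40320 = 0.367882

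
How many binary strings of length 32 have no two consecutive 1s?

A valid string ends in 0 (append to any length-(n-1) valid string) or in 01 (append to any length-(n-2) valid string), so a(n) = a(n-1) + a(n-2) with a(1)=2, a(2)=3.
Computing successive values: a(1)=2, a(2)=3, a(3)=5, a(4)=8, a(5)=13, a(6)=21, a(7)=34, a(8)=55, a(9)=89, a(10)=144, a(11)=233, a(12)=377, a(13)=610, a(14)=987, a(15)=1597, a(16)=2584, a(17)=4181, a(18)=6765, a(19)=10946, a(20)=17711, a(21)=28657, a(22)=46368, a(23)=75025, a(24)=121393, a(25)=196418, a(26)=317811, a(27)=514229, a(28)=832040, a(29)=1346269, a(30)=2178309, a(31)=3524578, a(32)=5702887.

Final answer: 5702887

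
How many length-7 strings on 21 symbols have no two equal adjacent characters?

Let g(n) count such strings. g(1) = 21, and each valid string of length n-1 extends in 20 ways (any symbol but the last), so g(n) = 20 g(n-1).
Total: g(7) = 21 x 20^6.

Final answer: 21 x 20^{6} = 1344000000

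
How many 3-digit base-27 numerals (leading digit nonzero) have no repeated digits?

The leading digit has 26 choices (anything but zero); the next has 26 (anything but the first), then 25, and so on, one fewer each time.
Total: 26 x 26 x 25.

Final answer: 16900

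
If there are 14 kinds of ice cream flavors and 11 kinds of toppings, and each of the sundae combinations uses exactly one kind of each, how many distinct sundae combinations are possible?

By the multiplication principle: 14 x 11.

Final answer: 154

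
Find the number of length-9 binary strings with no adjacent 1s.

Classify by the final bit: ...0 gives a(n-1) strings, ...01 gives a(n-2) strings. Thus a(n) = a(n-1) + a(n-2) with a(1)=2, a(2)=3.
Building up term by term: a(1)=2, a(2)=3, a(3)=5, a(4)=8, a(5)=13, a(6)=21, a(7)=34, a(8)=55, a(9)=89.

Final answer: 89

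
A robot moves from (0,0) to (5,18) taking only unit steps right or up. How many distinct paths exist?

Each path has 5 right steps and 18 up steps in some order (23 steps total).
Choose which 18 of the 23 steps are up: C(23,18).

Final answer: C(23,18) = 33649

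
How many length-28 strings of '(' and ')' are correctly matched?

The structures are counted by the Catalan number C_n. Here n = 14 (pairs).
C_n = C(2n,n) - C(2n,n+1), so C_{14} = C(28,14) - C(28,15) = 40116600 - 37442160.

Final answer: C_{14} = 2674440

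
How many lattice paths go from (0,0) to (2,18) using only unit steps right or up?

Each path has 2 right steps and 18 up steps in some order (20 steps total).
Choose which 18 of the 20 steps are up: C(20,18).

Final answer: C(20,18) = 190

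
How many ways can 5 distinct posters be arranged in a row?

The number of ways to arrange 5 distinct objects is 5!.

Final answer: 5! = 120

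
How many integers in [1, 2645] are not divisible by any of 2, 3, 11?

|div by 2|=1322, |div by 3|=881, |div by 11|=240.
|div by 2&3|=440, |div by 2&11|=120, |div by 3&11|=80, |div by all|=40.
By inclusion-exclusion, divisible by at least one: 1322+881+240-440-120-80+40 = 1843.
Not divisible by any: 2645 - 1843.

Final answer: 802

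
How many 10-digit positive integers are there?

First digit: 9 choices (1-9). Each of the remaining 9 digits: 10 choices.
Total: 9 x 10^9.

Final answer: 9000000000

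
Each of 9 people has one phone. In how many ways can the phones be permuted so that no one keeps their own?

Derangements satisfy D(n) = (n-1)(D(n-1) + D(n-2)), starting from D(0)=1, D(1)=0.
D(2) = 1 x (0 + 1) = 1
D(3) = 2 x (1 + 0) = 2
D(4) = 3 x (2 + 1) = 9
D(5) = 4 x (9 + 2) = 44
D(6) = 5 x (44 + 9) = 265
D(7) = 6 x (265 + 44) = 1854
D(8) = 7 x (1854 + 265) = 14833
D(9) = 8 x (D(8) + D(7)) = 8 x (14833 + 1854)

Final answer: D(9) = 133496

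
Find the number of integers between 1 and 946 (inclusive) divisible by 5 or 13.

Multiples of 5: 189. Multiples of 13: 72. Of both (lcm=65): 14.
By inclusion-exclusion: 189 + 72 - 14.

Final answer: 247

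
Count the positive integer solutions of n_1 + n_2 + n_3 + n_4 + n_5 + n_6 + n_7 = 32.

Substitute n'_i = n_i - 1 (so n'_i >= 0). Then sum n'_i = 32 - 7 = 25.
Stars and bars: C(25+7-1, 7-1) = C(31,6).

Final answer: C(31,6) = 736281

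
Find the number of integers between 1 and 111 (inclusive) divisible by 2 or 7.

Multiples of 2: 55. Multiples of 7: 15. Of both (lcm=14): 7.
By inclusion-exclusion: 55 + 15 - 7.

Final answer: 63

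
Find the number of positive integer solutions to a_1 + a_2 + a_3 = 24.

Substitute a'_i = a_i - 1 (so a'_i >= 0). Then sum a'_i = 24 - 3 = 21.
Stars and bars: C(21+3-1, 3-1) = C(23,2).

Final answer: C(23,2) = 253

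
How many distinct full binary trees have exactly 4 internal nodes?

This is a standard Catalan-number count: the answer is C_n. Here n = 4.
C_n = (2n)!/(n!(n+1)!), so C_{4} = 8!/(4! x 5!) = C(8,4)/5 = 70/5.

Final answer: C_{4} = 14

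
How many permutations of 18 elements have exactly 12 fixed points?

Choose which 12 elements are fixed: C(18,12) = 18564.
Derange the remaining 6 using D(j) = (j-1)(D(j-1) + D(j-2)), D(0)=1, D(1)=0: D(2)=1, D(3)=2, D(4)=9, D(5)=44, D(6)=265.
Total: 18564 x 265.

Final answer: C(18,12) D(6) = 4919460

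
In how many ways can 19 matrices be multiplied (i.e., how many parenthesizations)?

The structures are counted by the Catalan number C_n. Here n = 19 - 1 = 18.
C_n = C(2n,n)/(n+1), so C_{18} = C(36,18)/19 = 9075135300/19.

Final answer: C_{18} = 477638700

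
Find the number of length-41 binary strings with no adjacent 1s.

A valid string ends in 0 (append to any length-(n-1) valid string) or in 01 (append to any length-(n-2) valid string), so a(n) = a(n-1) + a(n-2) with a(1)=2, a(2)=3.
Building up term by term: a(1)=2, a(2)=3, a(3)=5, a(4)=8, a(5)=13, a(6)=21, a(7)=34, a(8)=55, a(9)=89, a(10)=144, a(11)=233, a(12)=377, a(13)=610, a(14)=987, a(15)=1597, a(16)=2584, a(17)=4181, a(18)=6765, a(19)=10946, a(20)=17711, a(21)=28657, a(22)=46368, a(23)=75025, a(24)=121393, a(25)=196418, a(26)=317811, a(27)=514229, a(28)=832040, a(29)=1346269, a(30)=2178309, a(31)=3524578, a(32)=5702887, a(33)=9227465, a(34)=14930352, a(35)=24157817, a(36)=39088169, a(37)=63245986, a(38)=102334155, a(39)=165580141, a(40)=267914296, a(41)=433494437.

Final answer: 433494437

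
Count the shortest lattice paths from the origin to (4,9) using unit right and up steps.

Each path has 4 right steps and 9 up steps in some order (13 steps total).
Choose which 9 of the 13 steps are up: C(13,9).

Final answer: C(13,9) = 715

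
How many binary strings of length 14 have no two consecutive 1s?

Let a(n) count valid strings. If the last bit is 0 the prefix is any valid string of length n-1; if it is 1 the string must end in 01 with a valid prefix of length n-2. So a(n) = a(n-1) + a(n-2), a(1)=2, a(2)=3.
Computing successive values: a(1)=2, a(2)=3, a(3)=5, a(4)=8, a(5)=13, a(6)=21, a(7)=34, a(8)=55, a(9)=89, a(10)=144, a(11)=233, a(12)=377, a(13)=610, a(14)=987.

Final answer: 987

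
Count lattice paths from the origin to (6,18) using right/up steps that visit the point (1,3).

Paths (0,0)->(1,3): C(4,3) = 4.
Paths (1,3)->(6,18): C(20,15) = 15504.
By multiplication principle: 4 x 15504.

Final answer: 62016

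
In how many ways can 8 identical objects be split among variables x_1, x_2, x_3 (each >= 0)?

Stars and bars with 8 stars and 2 bars:
C(8+3-1, 3-1) = C(10,2).

Final answer: C(10,2) = 45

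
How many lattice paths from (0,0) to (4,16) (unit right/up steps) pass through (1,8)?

Paths (0,0)->(1,8): C(9,8) = 9.
Paths (1,8)->(4,16): C(11,8) = 165.
By multiplication principle: 9 x 165.

Final answer: 1485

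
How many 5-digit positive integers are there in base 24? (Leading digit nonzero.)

These are the integers in [24^4, 24^5), so the count is 24^5 - 24^4 = 23 x 24^4.

Final answer: 7630848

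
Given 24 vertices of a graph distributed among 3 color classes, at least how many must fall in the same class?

By pigeonhole with 24 objects and 3 categories: ceiling(24/3).

Final answer: 8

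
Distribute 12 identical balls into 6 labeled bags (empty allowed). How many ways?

Stars and bars: C(n+k-1, k-1) = C(17,5).

Final answer: C(17,5) = 6188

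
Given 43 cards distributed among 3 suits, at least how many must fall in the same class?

By pigeonhole with 43 objects and 3 categories: ceiling(43/3).

Final answer: 15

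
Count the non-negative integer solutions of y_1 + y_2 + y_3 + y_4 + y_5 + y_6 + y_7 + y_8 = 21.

Stars and bars with 21 stars and 7 bars:
C(21+8-1, 8-1) = C(28,7).

Final answer: C(28,7) = 1184040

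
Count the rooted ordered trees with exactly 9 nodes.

This is counted by the nth Catalan number C_n. Here n = 9 - 1 = 8.
C_n = C(2n,n)/(n+1), so C_{8} = C(16,8)/9 = 12870/9.

Final answer: C_{8} = 1430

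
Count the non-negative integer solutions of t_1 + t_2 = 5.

Stars and bars with 5 stars and 1 bars:
C(5+2-1, 2-1) = C(6,1).

Final answer: C(6,1) = 6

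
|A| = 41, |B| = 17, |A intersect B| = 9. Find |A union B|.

|A union B| = |A| + |B| - |A intersect B| = 41 + 17 - 9.

Final answer: 49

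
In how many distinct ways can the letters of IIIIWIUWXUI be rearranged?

Letters (I:6, U:2, W:2, X:1). Total letters: 11.
Permutations = 11!/(6! x 2! x 2!).

Final answer: 13860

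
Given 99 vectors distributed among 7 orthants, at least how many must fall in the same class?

By pigeonhole with 99 objects and 7 categories: ceiling(99/7).

Final answer: 15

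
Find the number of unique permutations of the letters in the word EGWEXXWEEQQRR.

Letters (E:4, G:1, Q:2, R:2, W:2, X:2). Total letters: 13.
Permutations = 13!/(4! x 2! x 2! x 2! x 2!).

Final answer: 16216200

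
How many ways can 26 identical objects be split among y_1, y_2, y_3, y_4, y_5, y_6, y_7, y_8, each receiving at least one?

Substitute y'_i = y_i - 1 (so y'_i >= 0). Then sum y'_i = 26 - 8 = 18.
Stars and bars: C(18+8-1, 8-1) = C(25,7).

Final answer: C(25,7) = 480700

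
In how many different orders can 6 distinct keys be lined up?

The number of ways to arrange 6 distinct objects is 6!.

Final answer: 6! = 720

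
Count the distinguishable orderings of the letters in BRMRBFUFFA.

Letters (A:1, B:2, F:3, M:1, R:2, U:1). Total letters: 10.
Permutations = 10!/(3! x 2! x 2!).

Final answer: 151200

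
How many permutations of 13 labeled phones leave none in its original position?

Derangements satisfy D(n) = (n-1)(D(n-1) + D(n-2)), starting from D(0)=1, D(1)=0.
D(2) = 1 x (0 + 1) = 1
D(3) = 2 x (1 + 0) = 2
D(4) = 3 x (2 + 1) = 9
D(5) = 4 x (9 + 2) = 44
D(6) = 5 x (44 + 9) = 265
D(7) = 6 x (265 + 44) = 1854
D(8) = 7 x (1854 + 265) = 14833
D(9) = 8 x (14833 + 1854) = 133496
D(10) = 9 x (133496 + 14833) = 1334961
D(11) = 10 x (1334961 + 133496) = 14684570
D(12) = 11 x (14684570 + 1334961) = 176214841
D(13) = 12 x (D(12) + D(11)) = 12 x (176214841 + 14684570)

Final answer: D(13) = 2290792932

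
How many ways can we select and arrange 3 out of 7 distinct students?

P(7,3) = 7!/(7-3)! = 7!/4!.

Final answer: P(7,3) = 210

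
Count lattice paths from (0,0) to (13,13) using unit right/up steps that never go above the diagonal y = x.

Total monotonic paths to (13,13): C(26,13) = 10400600.
By the reflection principle, paths that go above the diagonal number C(26,14) = 9657700.
Valid Dyck paths: 10400600 - 9657700.
(Equivalently, C_{13} = C(26,13)/14 = 10400600/14.)

Final answer: C_{13} = 742900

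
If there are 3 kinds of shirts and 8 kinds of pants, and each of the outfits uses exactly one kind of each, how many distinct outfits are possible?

By the multiplication principle: 3 x 8.

Final answer: 24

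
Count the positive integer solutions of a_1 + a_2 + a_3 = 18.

Substitute a'_i = a_i - 1 (so a'_i >= 0). Then sum a'_i = 18 - 3 = 15.
Stars and bars: C(15+3-1, 3-1) = C(17,2).

Final answer: C(17,2) = 136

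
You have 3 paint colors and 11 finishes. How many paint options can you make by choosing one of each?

By the multiplication principle: 3 x 11.

Final answer: 33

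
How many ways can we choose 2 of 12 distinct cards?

C(12,2) = 12!/(2! x (12-2)!).

Final answer: C(12,2) = 66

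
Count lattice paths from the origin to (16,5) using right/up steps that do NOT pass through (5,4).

Total paths to (16,5): C(21,5) = 20349.
Paths through (5,4): C(9,4) x C(12,1) = 1512.
Avoiding (5,4): 20349 - 1512.

Final answer: 18837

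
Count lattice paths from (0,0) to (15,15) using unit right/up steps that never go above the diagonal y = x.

Total monotonic paths to (15,15): C(30,15) = 155117520.
By the reflection principle, paths that go above the diagonal number C(30,16) = 145422675.
Valid Dyck paths: 155117520 - 145422675.
(This is the Catalan number C_{15}.)

Final answer: C_{15} = 9694845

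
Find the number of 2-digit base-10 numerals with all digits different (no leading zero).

The leading digit has 9 choices (anything but zero); the next has 9 (anything but the first), then 8, and so on, one fewer each time.
Total: 9 x 9.

Final answer: 81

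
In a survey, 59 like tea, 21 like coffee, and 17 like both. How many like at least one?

|A union B| = |A| + |B| - |A intersect B| = 59 + 21 - 17.

Final answer: 63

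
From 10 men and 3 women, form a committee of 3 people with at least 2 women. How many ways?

Sum over valid woman counts:
C(3,2)C(10,1) = 30
C(3,3)C(10,0) = 1
Total: 30 + 1.

Final answer: 31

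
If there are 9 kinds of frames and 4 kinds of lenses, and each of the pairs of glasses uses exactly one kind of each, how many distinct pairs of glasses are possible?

By the multiplication principle: 9 x 4.

Final answer: 36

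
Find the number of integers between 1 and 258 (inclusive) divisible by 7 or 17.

Multiples of 7: 36. Multiples of 17: 15. Of both (lcm=119): 2.
By inclusion-exclusion: 36 + 15 - 2.

Final answer: 49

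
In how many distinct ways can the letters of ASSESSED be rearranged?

Letters (A:1, D:1, E:2, S:4). Total letters: 8.
Permutations = 8!/(4! x 2!).

Final answer: 840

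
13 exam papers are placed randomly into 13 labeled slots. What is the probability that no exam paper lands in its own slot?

Use the recurrence D(n) = (n-1)(D(n-1) + D(n-2)) with D(0)=1, D(1)=0.
Building up: D(2)=1, D(3)=2, D(4)=9, D(5)=44, D(6)=265, D(7)=1854, D(8)=14833, D(9)=133496, D(10)=1334961, D(11)=14684570, D(12)=176214841, D(13)=2290792932.
Total arrangements: 13! = 6227020800.
Probability = D(13)/13! = 63633137/172972800.

Final answer: D(13)/13! = 2290792932/6227020800 = 0.367879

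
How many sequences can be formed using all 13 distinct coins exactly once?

The number of ways to arrange 13 distinct objects is 13!.

Final answer: 13! = 6227020800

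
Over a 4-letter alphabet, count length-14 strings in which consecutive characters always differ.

Let g(n) count such strings. g(1) = 4, and each valid string of length n-1 extends in 3 ways (any symbol but the last), so g(n) = 3 g(n-1).
Total: g(14) = 4 x 3^13.

Final answer: 4 x 3^{13} = 6377292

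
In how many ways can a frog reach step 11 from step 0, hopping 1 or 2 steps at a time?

Condition on the final move: it is a 1-step (f(n-1) ways to get there) or a 2-step (f(n-2) ways), so f(n) = f(n-1) + f(n-2), with f(1)=1, f(2)=2.
Computing successive values: f(1)=1, f(2)=2, f(3)=3, f(4)=5, f(5)=8, f(6)=13, f(7)=21, f(8)=34, f(9)=55, f(10)=89, f(11)=144.

Final answer: 144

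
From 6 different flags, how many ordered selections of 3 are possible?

P(6,3) = 6!/(6-3)! = 6!/3!.

Final answer: P(6,3) = 120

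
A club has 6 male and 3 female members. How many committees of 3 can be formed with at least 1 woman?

Sum over valid woman counts:
C(3,1)C(6,2) = 45
C(3,2)C(6,1) = 18
C(3,3)C(6,0) = 1
Total: 45 + 18 + 1.

Final answer: 64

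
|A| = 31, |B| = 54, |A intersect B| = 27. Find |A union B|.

|A union B| = |A| + |B| - |A intersect B| = 31 + 54 - 27.

Final answer: 58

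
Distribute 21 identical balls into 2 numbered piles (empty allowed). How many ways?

Stars and bars: C(n+k-1, k-1) = C(22,1).

Final answer: C(22,1) = 22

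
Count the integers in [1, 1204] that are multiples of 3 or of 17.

Multiples of 3: 401. Multiples of 17: 70. Of both (lcm=51): 23.
By inclusion-exclusion: 401 + 70 - 23.

Final answer: 448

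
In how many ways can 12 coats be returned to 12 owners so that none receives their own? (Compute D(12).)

D(n) = (n-1)(D(n-1) + D(n-2)), D(0)=1, D(1)=0.
D(2) = 1 x (0 + 1) = 1
D(3) = 2 x (1 + 0) = 2
D(4) = 3 x (2 + 1) = 9
D(5) = 4 x (9 + 2) = 44
D(6) = 5 x (44 + 9) = 265
D(7) = 6 x (265 + 44) = 1854
D(8) = 7 x (1854 + 265) = 14833
D(9) = 8 x (14833 + 1854) = 133496
D(10) = 9 x (133496 + 14833) = 1334961
D(11) = 10 x (1334961 + 133496) = 14684570
D(12) = 11 x (D(11) + D(10)) = 11 x (14684570 + 1334961)

Final answer: D(12) = 176214841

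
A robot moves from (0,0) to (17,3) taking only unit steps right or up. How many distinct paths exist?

Each path has 17 right steps and 3 up steps in some order (20 steps total).
Choose which 3 of the 20 steps are up: C(20,3).

Final answer: C(20,3) = 1140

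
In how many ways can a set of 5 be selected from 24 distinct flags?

C(24,5) = 24!/(5! x (24-5)!).

Final answer: C(24,5) = 42504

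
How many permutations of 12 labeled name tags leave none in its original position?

Use the recurrence D(n) = (n-1)(D(n-1) + D(n-2)) with D(0)=1, D(1)=0.
D(2) = 1 x (0 + 1) = 1
D(3) = 2 x (1 + 0) = 2
D(4) = 3 x (2 + 1) = 9
D(5) = 4 x (9 + 2) = 44
D(6) = 5 x (44 + 9) = 265
D(7) = 6 x (265 + 44) = 1854
D(8) = 7 x (1854 + 265) = 14833
D(9) = 8 x (14833 + 1854) = 133496
D(10) = 9 x (133496 + 14833) = 1334961
D(11) = 10 x (1334961 + 133496) = 14684570
D(12) = 11 x (D(11) + D(10)) = 11 x (14684570 + 1334961)

Final answer: D(12) = 176214841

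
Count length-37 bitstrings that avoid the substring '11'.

Let a(n) count valid strings. If the last bit is 0 the prefix is any valid string of length n-1; if it is 1 the string must end in 01 with a valid prefix of length n-2. So a(n) = a(n-1) + a(n-2), a(1)=2, a(2)=3.
Building up term by term: a(1)=2, a(2)=3, a(3)=5, a(4)=8, a(5)=13, a(6)=21, a(7)=34, a(8)=55, a(9)=89, a(10)=144, a(11)=233, a(12)=377, a(13)=610, a(14)=987, a(15)=1597, a(16)=2584, a(17)=4181, a(18)=6765, a(19)=10946, a(20)=17711, a(21)=28657, a(22)=46368, a(23)=75025, a(24)=121393, a(25)=196418, a(26)=317811, a(27)=514229, a(28)=832040, a(29)=1346269, a(30)=2178309, a(31)=3524578, a(32)=5702887, a(33)=9227465, a(34)=14930352, a(35)=24157817, a(36)=39088169, a(37)=63245986.

Final answer: 63245986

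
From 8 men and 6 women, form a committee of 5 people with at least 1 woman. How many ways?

Sum over valid woman counts:
C(6,1)C(8,4) = 420
C(6,2)C(8,3) = 840
C(6,3)C(8,2) = 560
C(6,4)C(8,1) = 120
C(6,5)C(8,0) = 6
Total: 420 + 840 + 560 + 120 + 6.

Final answer: 1946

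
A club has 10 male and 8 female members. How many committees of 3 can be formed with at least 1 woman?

Sum over valid woman counts:
C(8,1)C(10,2) = 360
C(8,2)C(10,1) = 280
C(8,3)C(10,0) = 56
Total: 360 + 280 + 56.

Final answer: 696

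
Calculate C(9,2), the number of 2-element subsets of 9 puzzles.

C(9,2) = 9!/(2! x (9-2)!).

Final answer: C(9,2) = 36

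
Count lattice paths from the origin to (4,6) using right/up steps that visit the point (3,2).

Paths (0,0)->(3,2): C(5,2) = 10.
Paths (3,2)->(4,6): C(5,4) = 5.
By multiplication principle: 10 x 5.

Final answer: 50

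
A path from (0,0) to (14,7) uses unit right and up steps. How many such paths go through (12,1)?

Paths (0,0)->(12,1): C(13,1) = 13.
Paths (12,1)->(14,7): C(8,6) = 28.
By multiplication principle: 13 x 28.

Final answer: 364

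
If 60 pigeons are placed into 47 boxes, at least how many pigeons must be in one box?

By the pigeonhole principle: ceiling(60/47).

Final answer: 2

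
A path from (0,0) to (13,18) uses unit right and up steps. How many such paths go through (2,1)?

Paths (0,0)->(2,1): C(3,1) = 3.
Paths (2,1)->(13,18): C(28,17) = 21474180.
By multiplication principle: 3 x 21474180.

Final answer: 64422540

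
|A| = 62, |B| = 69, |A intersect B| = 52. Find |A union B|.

|A union B| = |A| + |B| - |A intersect B| = 62 + 69 - 52.

Final answer: 79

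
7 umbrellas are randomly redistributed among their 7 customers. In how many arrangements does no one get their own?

D(n) = (n-1)(D(n-1) + D(n-2)), D(0)=1, D(1)=0.
D(2) = 1 x (0 + 1) = 1
D(3) = 2 x (1 + 0) = 2
D(4) = 3 x (2 + 1) = 9
D(5) = 4 x (9 + 2) = 44
D(6) = 5 x (44 + 9) = 265
D(7) = 6 x (D(6) + D(5)) = 6 x (265 + 44)

Final answer: D(7) = 1854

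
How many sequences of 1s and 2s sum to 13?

Let f(n) count the ways. The last step is size 1 or 2, so f(n) = f(n-1) + f(n-2) with f(1)=1, f(2)=2.
Building up term by term: f(1)=1, f(2)=2, f(3)=3, f(4)=5, f(5)=8, f(6)=13, f(7)=21, f(8)=34, f(9)=55, f(10)=89, f(11)=144, f(12)=233, f(13)=377.

Final answer: 377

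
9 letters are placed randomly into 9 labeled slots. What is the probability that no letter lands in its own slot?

Use the recurrence D(n) = (n-1)(D(n-1) + D(n-2)) with D(0)=1, D(1)=0.
Building up: D(2)=1, D(3)=2, D(4)=9, D(5)=44, D(6)=265, D(7)=1854, D(8)=14833, D(9)=133496.
Total arrangements: 9! = 362880.
Probability = D(9)/9! = 16687/45360.

Final answer: D(9)/9! = 133496/362880 = 0.367879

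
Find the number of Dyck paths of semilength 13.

Total monotonic paths to (13,13): C(26,13) = 10400600.
A path is bad iff it touches y = x + 1; reflecting its initial segment maps bad paths bijectively onto all paths to (12,14), of which there are C(26,14) = 9657700.
Valid Dyck paths: 10400600 - 9657700.
(This is the Catalan number C_{13}.)

Final answer: C_{13} = 742900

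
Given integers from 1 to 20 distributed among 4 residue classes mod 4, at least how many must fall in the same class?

By pigeonhole with 20 objects and 4 categories: ceiling(20/4).

Final answer: 5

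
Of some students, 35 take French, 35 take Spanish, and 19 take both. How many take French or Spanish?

|A union B| = |A| + |B| - |A intersect B| = 35 + 35 - 19.

Final answer: 51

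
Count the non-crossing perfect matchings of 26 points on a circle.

This is a standard Catalan-number count: the answer is C_n. Here n = 26/2 = 13.
C_n = (2n)!/(n!(n+1)!), so C_{13} = 26!/(13! x 14!) = C(26,13)/14 = 10400600/14.

Final answer: C_{13} = 742900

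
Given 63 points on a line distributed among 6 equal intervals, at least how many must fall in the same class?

By pigeonhole with 63 objects and 6 categories: ceiling(63/6).

Final answer: 11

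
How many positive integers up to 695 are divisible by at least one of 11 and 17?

Multiples of 11: 63. Multiples of 17: 40. Of both (lcm=187): 3.
By inclusion-exclusion: 63 + 40 - 3.

Final answer: 100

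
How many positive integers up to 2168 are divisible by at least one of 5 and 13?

Multiples of 5: 433. Multiples of 13: 166. Of both (lcm=65): 33.
By inclusion-exclusion: 433 + 166 - 33.

Final answer: 566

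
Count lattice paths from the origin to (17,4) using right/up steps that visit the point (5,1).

Paths (0,0)->(5,1): C(6,1) = 6.
Paths (5,1)->(17,4): C(15,3) = 455.
By multiplication principle: 6 x 455.

Final answer: 2730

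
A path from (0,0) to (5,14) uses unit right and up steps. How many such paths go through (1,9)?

Paths (0,0)->(1,9): C(10,9) = 10.
Paths (1,9)->(5,14): C(9,5) = 126.
By multiplication principle: 10 x 126.

Final answer: 1260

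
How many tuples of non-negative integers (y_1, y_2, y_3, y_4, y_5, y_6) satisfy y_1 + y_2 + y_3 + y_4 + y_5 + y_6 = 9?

Stars and bars with 9 stars and 5 bars:
C(9+6-1, 6-1) = C(14,5).

Final answer: C(14,5) = 2002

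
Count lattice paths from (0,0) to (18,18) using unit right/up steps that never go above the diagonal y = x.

Total monotonic paths to (18,18): C(36,18) = 9075135300.
A path is bad iff it touches y = x + 1; reflecting its initial segment maps bad paths bijectively onto all paths to (17,19), of which there are C(36,19) = 8597496600.
Valid Dyck paths: 9075135300 - 8597496600.
(Equivalently, C_{18} = C(36,18)/19 = 9075135300/19.)

Final answer: C_{18} = 477638700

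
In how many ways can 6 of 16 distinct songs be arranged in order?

P(16,6) = 16!/(16-6)! = 16!/10!.

Final answer: P(16,6) = 5765760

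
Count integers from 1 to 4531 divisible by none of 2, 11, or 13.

|div by 2|=2265, |div by 11|=411, |div by 13|=348.
|div by 2&11|=205, |div by 2&13|=174, |div by 11&13|=31, |div by all|=15.
By inclusion-exclusion, divisible by at least one: 2265+411+348-205-174-31+15 = 2629.
Not divisible by any: 4531 - 2629.

Final answer: 1902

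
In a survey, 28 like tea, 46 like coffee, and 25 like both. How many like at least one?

|A union B| = |A| + |B| - |A intersect B| = 28 + 46 - 25.

Final answer: 49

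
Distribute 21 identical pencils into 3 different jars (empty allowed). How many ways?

Stars and bars: C(n+k-1, k-1) = C(23,2).

Final answer: C(23,2) = 253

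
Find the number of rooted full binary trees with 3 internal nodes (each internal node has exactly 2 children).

The structures are counted by the Catalan number C_n. Here n = 3.
C_n = C(2n,n) - C(2n,n+1), so C_{3} = C(6,3) - C(6,4) = 20 - 15.

Final answer: C_{3} = 5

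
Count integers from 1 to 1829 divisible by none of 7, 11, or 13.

|div by 7|=261, |div by 11|=166, |div by 13|=140.
|div by 7&11|=23, |div by 7&13|=20, |div by 11&13|=12, |div by all|=1.
By inclusion-exclusion, divisible by at least one: 261+166+140-23-20-12+1 = 513.
Not divisible by any: 1829 - 513.

Final answer: 1316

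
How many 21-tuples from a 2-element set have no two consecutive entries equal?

First character: 2 choices. Each subsequent: 1 choices (must differ from the previous one).
Total: 2 x 1^20.

Final answer: 2 x 1^{20} = 2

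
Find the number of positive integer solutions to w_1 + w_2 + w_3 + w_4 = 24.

Substitute w'_i = w_i - 1 (so w'_i >= 0). Then sum w'_i = 24 - 4 = 20.
Stars and bars: C(20+4-1, 4-1) = C(23,3).

Final answer: C(23,3) = 1771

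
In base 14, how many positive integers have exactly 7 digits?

Leading digit: 13 options (nonzero). Other 6 digit(s): 14 options each.
Total: 13 x 14^6.

Final answer: 97883968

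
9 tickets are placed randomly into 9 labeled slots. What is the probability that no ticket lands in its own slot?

D(n) = (n-1)(D(n-1) + D(n-2)), D(0)=1, D(1)=0.
Building up: D(2)=1, D(3)=2, D(4)=9, D(5)=44, D(6)=265, D(7)=1854, D(8)=14833, D(9)=133496.
Total arrangements: 9! = 362880.
Probability = D(9)/9! = 16687/45360.

Final answer: D(9)/9! = 133496/362880 = 0.367879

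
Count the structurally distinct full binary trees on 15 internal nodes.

The structures are counted by the Catalan number C_n. Here n = 15.
C_n = C(2n,n) - C(2n,n+1), so C_{15} = C(30,15) - C(30,16) = 155117520 - 145422675.

Final answer: C_{15} = 9694845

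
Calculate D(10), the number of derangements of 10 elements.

D(n) = (n-1)(D(n-1) + D(n-2)), D(0)=1, D(1)=0.
D(2) = 1 x (0 + 1) = 1
D(3) = 2 x (1 + 0) = 2
D(4) = 3 x (2 + 1) = 9
D(5) = 4 x (9 + 2) = 44
D(6) = 5 x (44 + 9) = 265
D(7) = 6 x (265 + 44) = 1854
D(8) = 7 x (1854 + 265) = 14833
D(9) = 8 x (14833 + 1854) = 133496
D(10) = 9 x (D(9) + D(8)) = 9 x (133496 + 14833)

Final answer: D(10) = 1334961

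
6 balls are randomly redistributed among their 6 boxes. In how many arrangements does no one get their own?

Derangements satisfy D(n) = (n-1)(D(n-1) + D(n-2)), starting from D(0)=1, D(1)=0.
D(2) = 1 x (0 + 1) = 1
D(3) = 2 x (1 + 0) = 2
D(4) = 3 x (2 + 1) = 9
D(5) = 4 x (9 + 2) = 44
D(6) = 5 x (D(5) + D(4)) = 5 x (44 + 9)

Final answer: D(6) = 265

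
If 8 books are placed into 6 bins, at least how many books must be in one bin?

By the pigeonhole principle: ceiling(8/6).

Final answer: 2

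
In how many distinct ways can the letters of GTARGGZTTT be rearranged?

Letters (A:1, G:3, R:1, T:4, Z:1). Total letters: 10.
Permutations = 10!/(4! x 3!).

Final answer: 25200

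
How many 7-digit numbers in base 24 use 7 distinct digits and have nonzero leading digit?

The leading digit has 23 choices (anything but zero); the next has 23 (anything but the first), then 22, and so on, one fewer each time.
Total: 23 x 23 x 22 x 21 x 20 x 19 x 18.

Final answer: 1671682320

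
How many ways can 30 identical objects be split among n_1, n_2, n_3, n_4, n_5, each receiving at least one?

Substitute n'_i = n_i - 1 (so n'_i >= 0). Then sum n'_i = 30 - 5 = 25.
Stars and bars: C(25+5-1, 5-1) = C(29,4).

Final answer: C(29,4) = 23751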